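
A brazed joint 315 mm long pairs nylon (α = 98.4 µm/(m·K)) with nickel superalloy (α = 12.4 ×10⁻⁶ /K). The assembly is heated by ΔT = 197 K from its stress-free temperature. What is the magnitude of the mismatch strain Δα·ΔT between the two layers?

0.0169

Δα = |98.4 − 12.4|×10⁻⁶/K = 86.0×10⁻⁶/K.
Mismatch strain = Δα·ΔT = 86.0×10⁻⁶ × 197.0 = 0.0169.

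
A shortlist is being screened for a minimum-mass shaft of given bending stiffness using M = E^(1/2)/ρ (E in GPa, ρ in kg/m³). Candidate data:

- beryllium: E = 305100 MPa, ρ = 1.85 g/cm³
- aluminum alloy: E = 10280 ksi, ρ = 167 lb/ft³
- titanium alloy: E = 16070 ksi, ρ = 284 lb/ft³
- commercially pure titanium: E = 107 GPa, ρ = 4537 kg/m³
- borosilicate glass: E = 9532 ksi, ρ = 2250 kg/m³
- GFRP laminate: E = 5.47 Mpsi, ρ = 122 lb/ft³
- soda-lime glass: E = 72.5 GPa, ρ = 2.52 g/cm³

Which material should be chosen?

beryllium

After converting to SI:
  beryllium: E = 305.1 GPa, ρ = 1850 kg/m³
  aluminum alloy: E = 70.88 GPa, ρ = 2675 kg/m³
  titanium alloy: E = 110.8 GPa, ρ = 4549 kg/m³
  commercially pure titanium: E = 107.0 GPa, ρ = 4537 kg/m³
  borosilicate glass: E = 65.72 GPa, ρ = 2250 kg/m³
  GFRP laminate: E = 37.71 GPa, ρ = 1954 kg/m³
  soda-lime glass: E = 72.50 GPa, ρ = 2520 kg/m³
  beryllium: M = 9.44×10⁻³
  borosilicate glass: M = 3.60×10⁻³
  soda-lime glass: M = 3.38×10⁻³
  aluminum alloy: M = 3.15×10⁻³
  GFRP laminate: M = 3.14×10⁻³
  titanium alloy: M = 2.31×10⁻³
  commercially pure titanium: M = 2.28×10⁻³
Highest index: beryllium.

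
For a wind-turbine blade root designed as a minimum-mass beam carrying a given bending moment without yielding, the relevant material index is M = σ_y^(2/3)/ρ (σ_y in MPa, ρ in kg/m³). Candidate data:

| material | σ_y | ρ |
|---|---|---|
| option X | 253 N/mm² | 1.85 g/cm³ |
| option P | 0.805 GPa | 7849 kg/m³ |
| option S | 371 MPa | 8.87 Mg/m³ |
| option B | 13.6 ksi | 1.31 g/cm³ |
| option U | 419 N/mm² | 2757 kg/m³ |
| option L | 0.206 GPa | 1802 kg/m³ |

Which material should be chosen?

option X

Convert each candidate to consistent units, then evaluate M:
  option X: σ_y = 253.0 MPa, ρ = 1850 kg/m³
  option P: σ_y = 805.0 MPa, ρ = 7849 kg/m³
  option S: σ_y = 371.0 MPa, ρ = 8870 kg/m³
  option B: σ_y = 93.77 MPa, ρ = 1310 kg/m³
  option U: σ_y = 419.0 MPa, ρ = 2757 kg/m³
  option L: σ_y = 206.0 MPa, ρ = 1802 kg/m³
  option X: M = 21.6×10⁻³
  option U: M = 20.3×10⁻³
  option L: M = 19.4×10⁻³
  option B: M = 15.8×10⁻³
  option P: M = 11.0×10⁻³
  option S: M = 5.82×10⁻³
Option X ranks first.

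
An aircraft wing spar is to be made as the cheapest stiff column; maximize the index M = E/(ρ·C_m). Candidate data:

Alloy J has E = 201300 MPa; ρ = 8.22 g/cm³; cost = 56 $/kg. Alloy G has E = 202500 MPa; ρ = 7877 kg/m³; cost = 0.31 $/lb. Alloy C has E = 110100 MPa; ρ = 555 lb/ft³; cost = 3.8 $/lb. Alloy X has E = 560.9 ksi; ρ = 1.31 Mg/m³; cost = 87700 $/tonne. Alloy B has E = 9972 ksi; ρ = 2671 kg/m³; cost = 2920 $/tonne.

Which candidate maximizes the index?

In SI units:
  alloy J: E = 201.3 GPa, ρ = 8220 kg/m³, cost = 56.00 $/kg
  alloy G: E = 202.5 GPa, ρ = 7877 kg/m³, cost = 0.6834 $/kg
  alloy C: E = 110.1 GPa, ρ = 8890 kg/m³, cost = 8.377 $/kg
  alloy X: E = 3.867 GPa, ρ = 1310 kg/m³, cost = 87.70 $/kg
  alloy B: E = 68.75 GPa, ρ = 2671 kg/m³, cost = 2.920 $/kg
  alloy G: M = 37.6 MN·m per $
  alloy B: M = 8.82 MN·m per $
  alloy C: M = 1.48 MN·m per $
  alloy J: M = 0.437 MN·m per $
  alloy X: M = 0.0337 MN·m per $
Alloy G has the largest M.

alloy G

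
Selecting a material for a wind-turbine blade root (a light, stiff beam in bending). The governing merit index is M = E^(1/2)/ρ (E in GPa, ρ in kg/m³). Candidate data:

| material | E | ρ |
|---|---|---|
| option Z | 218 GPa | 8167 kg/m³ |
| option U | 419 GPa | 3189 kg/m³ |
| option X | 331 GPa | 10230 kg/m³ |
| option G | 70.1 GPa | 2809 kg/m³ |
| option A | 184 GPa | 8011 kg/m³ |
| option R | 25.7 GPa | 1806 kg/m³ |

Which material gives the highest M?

Evaluate M for each candidate:
  option U: M = 6.42×10⁻³
  option G: M = 2.98×10⁻³
  option R: M = 2.81×10⁻³
  option Z: M = 1.81×10⁻³
  option X: M = 1.78×10⁻³
  option A: M = 1.69×10⁻³
The maximum is for option U.

option U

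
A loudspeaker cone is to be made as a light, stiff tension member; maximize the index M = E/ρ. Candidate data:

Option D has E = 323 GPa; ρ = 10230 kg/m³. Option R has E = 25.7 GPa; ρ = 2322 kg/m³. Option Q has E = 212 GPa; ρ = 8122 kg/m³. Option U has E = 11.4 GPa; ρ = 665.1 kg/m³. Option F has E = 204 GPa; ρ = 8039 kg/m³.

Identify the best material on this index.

option D

Evaluate M for each candidate:
  option D: M = 31.6 MN·m/kg
  option Q: M = 26.1 MN·m/kg
  option F: M = 25.4 MN·m/kg
  option U: M = 17.1 MN·m/kg
  option R: M = 11.1 MN·m/kg
Highest index: option D.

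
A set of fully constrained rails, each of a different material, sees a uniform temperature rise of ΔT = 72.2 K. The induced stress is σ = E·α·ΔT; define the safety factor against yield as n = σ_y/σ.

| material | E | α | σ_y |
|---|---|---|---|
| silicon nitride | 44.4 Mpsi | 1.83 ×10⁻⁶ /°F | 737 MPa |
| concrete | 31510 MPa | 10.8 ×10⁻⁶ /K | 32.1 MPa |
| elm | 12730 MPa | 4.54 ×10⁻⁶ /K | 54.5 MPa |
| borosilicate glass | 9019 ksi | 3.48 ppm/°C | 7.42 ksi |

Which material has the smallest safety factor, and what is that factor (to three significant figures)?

concrete, n = 1.31

With everything in SI (GPa, ×10⁻⁶/K, MPa):
  silicon nitride: E = 306.1, α = 3.29, σ_y = 737.0 → σ = 72.8 MPa, n = 10.1
  concrete: E = 31.51, α = 10.8, σ_y = 32.10 → σ = 24.6 MPa, n = 1.31
  elm: E = 12.73, α = 4.54, σ_y = 54.50 → σ = 4.17 MPa, n = 13.1
  borosilicate glass: E = 62.18, α = 3.48, σ_y = 51.16 → σ = 15.6 MPa, n = 3.27
Smallest n: concrete with n = 1.31.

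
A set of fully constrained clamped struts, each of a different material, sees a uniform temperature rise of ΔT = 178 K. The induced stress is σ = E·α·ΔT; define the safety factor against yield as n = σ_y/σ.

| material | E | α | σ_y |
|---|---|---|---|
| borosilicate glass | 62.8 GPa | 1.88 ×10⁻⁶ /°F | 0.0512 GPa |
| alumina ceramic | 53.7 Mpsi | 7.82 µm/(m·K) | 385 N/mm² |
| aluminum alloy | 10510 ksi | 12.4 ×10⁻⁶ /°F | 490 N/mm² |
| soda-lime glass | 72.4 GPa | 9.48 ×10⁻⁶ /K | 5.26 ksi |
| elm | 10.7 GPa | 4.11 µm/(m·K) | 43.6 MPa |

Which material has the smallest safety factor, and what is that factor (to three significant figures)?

Per material, after unit conversion:
  borosilicate glass: E = 62.80, α = 3.38, σ_y = 51.20 → σ = 37.8 MPa, n = 1.35
  alumina ceramic: E = 370.2, α = 7.82, σ_y = 385.0 → σ = 515 MPa, n = 0.747
  aluminum alloy: E = 72.46, α = 22.3, σ_y = 490.0 → σ = 288 MPa, n = 1.70
  soda-lime glass: E = 72.40, α = 9.48, σ_y = 36.27 → σ = 122 MPa, n = 0.297
  elm: E = 10.70, α = 4.11, σ_y = 43.60 → σ = 7.83 MPa, n = 5.57
The minimum is soda-lime glass at n = 0.297.

soda-lime glass, n = 0.297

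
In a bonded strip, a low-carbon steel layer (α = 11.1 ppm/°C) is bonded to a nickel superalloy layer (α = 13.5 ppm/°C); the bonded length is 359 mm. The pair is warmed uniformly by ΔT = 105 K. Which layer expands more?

α(low-carbon steel) = 11.1×10⁻⁶/K vs α(nickel superalloy) = 13.5×10⁻⁶/K.
Higher α expands more for the same ΔT: nickel superalloy.

nickel superalloy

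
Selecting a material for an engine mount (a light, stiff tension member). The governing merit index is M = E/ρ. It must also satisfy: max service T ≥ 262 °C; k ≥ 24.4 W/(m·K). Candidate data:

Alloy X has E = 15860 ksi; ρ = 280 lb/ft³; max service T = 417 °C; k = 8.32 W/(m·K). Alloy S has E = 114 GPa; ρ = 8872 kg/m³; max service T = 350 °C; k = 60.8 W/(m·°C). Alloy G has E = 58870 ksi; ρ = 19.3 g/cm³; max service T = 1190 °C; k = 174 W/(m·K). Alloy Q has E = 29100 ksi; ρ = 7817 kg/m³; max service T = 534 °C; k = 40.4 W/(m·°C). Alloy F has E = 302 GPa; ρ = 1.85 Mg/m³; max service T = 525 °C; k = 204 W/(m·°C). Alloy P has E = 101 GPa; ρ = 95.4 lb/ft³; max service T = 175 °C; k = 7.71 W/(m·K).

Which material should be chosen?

Screen on constraints: max service T ≥ 262 °C; k ≥ 24.4 W/(m·K). Survivors: alloy S, alloy G, alloy Q, alloy F.
Putting every candidate on a common basis:
  alloy S: E = 114.0 GPa, ρ = 8872 kg/m³
  alloy G: E = 405.9 GPa, ρ = 19300 kg/m³
  alloy Q: E = 200.6 GPa, ρ = 7817 kg/m³
  alloy F: E = 302.0 GPa, ρ = 1850 kg/m³
  alloy F: M = 163 MN·m/kg
  alloy Q: M = 25.7 MN·m/kg
  alloy G: M = 21.0 MN·m/kg
  alloy S: M = 12.8 MN·m/kg
Alloy F ranks first.

alloy F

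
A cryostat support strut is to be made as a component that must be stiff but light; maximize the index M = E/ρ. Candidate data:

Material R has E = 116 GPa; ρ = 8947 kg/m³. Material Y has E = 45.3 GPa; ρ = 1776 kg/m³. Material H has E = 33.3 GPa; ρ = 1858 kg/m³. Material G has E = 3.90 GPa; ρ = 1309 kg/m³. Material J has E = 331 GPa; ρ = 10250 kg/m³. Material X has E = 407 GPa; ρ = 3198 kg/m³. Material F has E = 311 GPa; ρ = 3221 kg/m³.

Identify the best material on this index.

Computing M directly (units already consistent):
  material X: M = 127 MN·m/kg
  material F: M = 96.6 MN·m/kg
  material J: M = 32.3 MN·m/kg
  material Y: M = 25.5 MN·m/kg
  material H: M = 17.9 MN·m/kg
  material R: M = 13.0 MN·m/kg
  material G: M = 2.98 MN·m/kg
Highest index: material X.

material X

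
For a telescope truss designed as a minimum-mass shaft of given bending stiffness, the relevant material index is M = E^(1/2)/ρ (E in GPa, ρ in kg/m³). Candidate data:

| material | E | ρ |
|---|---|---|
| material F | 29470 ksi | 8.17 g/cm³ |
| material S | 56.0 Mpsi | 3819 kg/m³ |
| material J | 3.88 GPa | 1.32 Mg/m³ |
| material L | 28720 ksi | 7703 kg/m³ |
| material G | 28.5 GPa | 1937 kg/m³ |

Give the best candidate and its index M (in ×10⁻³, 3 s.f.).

After converting to SI:
  material F: E = 203.2 GPa, ρ = 8170 kg/m³
  material S: E = 386.1 GPa, ρ = 3819 kg/m³
  material J: E = 3.880 GPa, ρ = 1320 kg/m³
  material L: E = 198.0 GPa, ρ = 7703 kg/m³
  material G: E = 28.50 GPa, ρ = 1937 kg/m³
  material S: M = 5.15×10⁻³
  material G: M = 2.76×10⁻³
  material L: M = 1.83×10⁻³
  material F: M = 1.74×10⁻³
  material J: M = 1.49×10⁻³
Material S ranks first.

material S, M = 5.15×10⁻³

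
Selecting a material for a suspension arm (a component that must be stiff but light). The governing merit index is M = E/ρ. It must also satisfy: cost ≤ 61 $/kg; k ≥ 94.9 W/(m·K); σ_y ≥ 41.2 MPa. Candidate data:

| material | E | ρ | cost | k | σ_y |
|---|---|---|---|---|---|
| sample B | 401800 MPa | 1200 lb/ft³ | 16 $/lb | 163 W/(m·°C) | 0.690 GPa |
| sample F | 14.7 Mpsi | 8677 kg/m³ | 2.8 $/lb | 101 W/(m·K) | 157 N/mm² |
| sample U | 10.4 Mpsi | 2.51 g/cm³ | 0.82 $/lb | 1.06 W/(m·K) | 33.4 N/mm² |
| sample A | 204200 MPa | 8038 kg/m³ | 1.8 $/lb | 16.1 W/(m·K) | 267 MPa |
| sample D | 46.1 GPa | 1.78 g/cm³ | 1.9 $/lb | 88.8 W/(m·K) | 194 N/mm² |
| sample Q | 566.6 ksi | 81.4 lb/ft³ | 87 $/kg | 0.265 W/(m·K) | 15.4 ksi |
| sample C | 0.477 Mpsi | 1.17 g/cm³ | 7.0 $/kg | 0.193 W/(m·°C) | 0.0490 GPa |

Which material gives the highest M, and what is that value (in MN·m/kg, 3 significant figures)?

sample B, M = 20.9 MN·m/kg

Screen on constraints: cost ≤ 61 $/kg; k ≥ 94.9 W/(m·K); σ_y ≥ 41.2 MPa. Survivors: sample B, sample F.
In SI units:
  sample B: E = 401.8 GPa, ρ = 19220 kg/m³
  sample F: E = 101.4 GPa, ρ = 8677 kg/m³
  sample B: M = 20.9 MN·m/kg
  sample F: M = 11.7 MN·m/kg
Highest index: sample B.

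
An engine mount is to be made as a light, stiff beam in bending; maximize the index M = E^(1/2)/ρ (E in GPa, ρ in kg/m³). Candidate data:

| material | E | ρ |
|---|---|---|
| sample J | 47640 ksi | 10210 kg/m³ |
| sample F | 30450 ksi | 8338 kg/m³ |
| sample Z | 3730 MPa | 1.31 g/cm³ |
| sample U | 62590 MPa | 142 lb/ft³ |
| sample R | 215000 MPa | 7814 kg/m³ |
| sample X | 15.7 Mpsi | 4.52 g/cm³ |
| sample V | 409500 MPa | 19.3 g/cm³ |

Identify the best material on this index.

In SI units:
  sample J: E = 328.5 GPa, ρ = 10210 kg/m³
  sample F: E = 209.9 GPa, ρ = 8338 kg/m³
  sample Z: E = 3.730 GPa, ρ = 1310 kg/m³
  sample U: E = 62.59 GPa, ρ = 2275 kg/m³
  sample R: E = 215.0 GPa, ρ = 7814 kg/m³
  sample X: E = 108.2 GPa, ρ = 4520 kg/m³
  sample V: E = 409.5 GPa, ρ = 19300 kg/m³
  sample U: M = 3.48×10⁻³
  sample X: M = 2.30×10⁻³
  sample R: M = 1.88×10⁻³
  sample J: M = 1.78×10⁻³
  sample F: M = 1.74×10⁻³
  sample Z: M = 1.47×10⁻³
  sample V: M = 1.05×10⁻³
Sample U has the largest M.

sample U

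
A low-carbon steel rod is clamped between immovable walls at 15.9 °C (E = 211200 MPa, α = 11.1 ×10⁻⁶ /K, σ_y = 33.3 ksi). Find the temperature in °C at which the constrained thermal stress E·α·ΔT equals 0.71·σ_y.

E = 211200 MPa = 211.2 GPa.
σ_y = 33.3 ksi = 229.6 MPa.
E·α·ΔT = 163.0 MPa ⇒ ΔT = 163.0 / (211.2×10³ × 11.1×10⁻⁶) = 69.54 K.
T = 15.9 + 69.54 = 85.44 °C.

85.4 °C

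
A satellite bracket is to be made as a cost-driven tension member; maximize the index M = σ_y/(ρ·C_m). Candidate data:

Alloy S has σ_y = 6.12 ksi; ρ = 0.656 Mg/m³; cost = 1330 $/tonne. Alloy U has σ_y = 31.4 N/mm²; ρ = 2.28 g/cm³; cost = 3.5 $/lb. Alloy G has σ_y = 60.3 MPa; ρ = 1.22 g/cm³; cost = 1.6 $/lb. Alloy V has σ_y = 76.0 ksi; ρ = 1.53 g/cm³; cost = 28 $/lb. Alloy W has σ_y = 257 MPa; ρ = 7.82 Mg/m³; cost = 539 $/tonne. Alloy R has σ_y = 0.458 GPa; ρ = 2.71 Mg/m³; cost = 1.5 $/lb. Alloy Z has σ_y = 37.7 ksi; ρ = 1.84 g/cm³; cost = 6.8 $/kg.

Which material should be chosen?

Normalizing units and computing the index:
  alloy S: σ_y = 42.20 MPa, ρ = 656.0 kg/m³, cost = 1.330 $/kg
  alloy U: σ_y = 31.40 MPa, ρ = 2280 kg/m³, cost = 7.716 $/kg
  alloy G: σ_y = 60.30 MPa, ρ = 1220 kg/m³, cost = 3.527 $/kg
  alloy V: σ_y = 524.0 MPa, ρ = 1530 kg/m³, cost = 61.73 $/kg
  alloy W: σ_y = 257.0 MPa, ρ = 7820 kg/m³, cost = 0.5390 $/kg
  alloy R: σ_y = 458.0 MPa, ρ = 2710 kg/m³, cost = 3.307 $/kg
  alloy Z: σ_y = 259.9 MPa, ρ = 1840 kg/m³, cost = 6.800 $/kg
  alloy W: M = 61.0 kN·m per $
  alloy R: M = 51.1 kN·m per $
  alloy S: M = 48.4 kN·m per $
  alloy Z: M = 20.8 kN·m per $
  alloy G: M = 14.0 kN·m per $
  alloy V: M = 5.55 kN·m per $
  alloy U: M = 1.78 kN·m per $
Alloy W has the largest M.

alloy W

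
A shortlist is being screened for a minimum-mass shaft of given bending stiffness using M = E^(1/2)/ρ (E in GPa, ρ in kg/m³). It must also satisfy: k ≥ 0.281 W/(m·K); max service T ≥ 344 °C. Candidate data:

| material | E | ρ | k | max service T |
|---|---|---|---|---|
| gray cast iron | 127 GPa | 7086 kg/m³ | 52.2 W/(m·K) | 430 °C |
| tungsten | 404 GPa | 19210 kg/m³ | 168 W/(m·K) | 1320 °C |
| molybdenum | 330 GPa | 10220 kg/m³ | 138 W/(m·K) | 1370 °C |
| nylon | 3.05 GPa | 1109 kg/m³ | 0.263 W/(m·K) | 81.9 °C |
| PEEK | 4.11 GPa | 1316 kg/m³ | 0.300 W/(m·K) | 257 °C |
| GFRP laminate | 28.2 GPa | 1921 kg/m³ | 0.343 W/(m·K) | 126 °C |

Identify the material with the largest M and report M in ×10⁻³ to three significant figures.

Screen on constraints: k ≥ 0.281 W/(m·K); max service T ≥ 344 °C. Survivors: gray cast iron, tungsten, molybdenum.
Per-candidate index values:
  molybdenum: M = 1.78×10⁻³
  gray cast iron: M = 1.59×10⁻³
  tungsten: M = 1.05×10⁻³
Molybdenum has the largest M.

molybdenum, M = 1.78×10⁻³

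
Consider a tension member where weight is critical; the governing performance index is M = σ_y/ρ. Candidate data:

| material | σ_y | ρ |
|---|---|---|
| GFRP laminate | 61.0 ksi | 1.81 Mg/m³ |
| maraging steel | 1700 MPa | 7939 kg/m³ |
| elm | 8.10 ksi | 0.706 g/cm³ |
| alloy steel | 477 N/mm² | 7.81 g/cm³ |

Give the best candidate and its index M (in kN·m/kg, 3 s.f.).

GFRP laminate, M = 232 kN·m/kg

Convert each candidate to consistent units, then evaluate M:
  GFRP laminate: σ_y = 420.6 MPa, ρ = 1810 kg/m³
  maraging steel: σ_y = 1700 MPa, ρ = 7939 kg/m³
  elm: σ_y = 55.85 MPa, ρ = 706.0 kg/m³
  alloy steel: σ_y = 477.0 MPa, ρ = 7810 kg/m³
  GFRP laminate: M = 232 kN·m/kg
  maraging steel: M = 214 kN·m/kg
  elm: M = 79.1 kN·m/kg
  alloy steel: M = 61.1 kN·m/kg
GFRP laminate has the largest M.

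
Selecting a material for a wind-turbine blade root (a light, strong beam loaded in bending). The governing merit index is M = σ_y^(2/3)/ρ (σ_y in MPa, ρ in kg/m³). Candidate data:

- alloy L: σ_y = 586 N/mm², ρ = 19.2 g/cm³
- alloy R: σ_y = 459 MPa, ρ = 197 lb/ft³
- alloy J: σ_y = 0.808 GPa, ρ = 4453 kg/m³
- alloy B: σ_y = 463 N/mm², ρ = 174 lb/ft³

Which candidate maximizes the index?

Convert each candidate to consistent units, then evaluate M:
  alloy L: σ_y = 586.0 MPa, ρ = 19200 kg/m³
  alloy R: σ_y = 459.0 MPa, ρ = 3156 kg/m³
  alloy J: σ_y = 808.0 MPa, ρ = 4453 kg/m³
  alloy B: σ_y = 463.0 MPa, ρ = 2787 kg/m³
  alloy B: M = 21.5×10⁻³
  alloy J: M = 19.5×10⁻³
  alloy R: M = 18.9×10⁻³
  alloy L: M = 3.65×10⁻³
Highest index: alloy B.

alloy B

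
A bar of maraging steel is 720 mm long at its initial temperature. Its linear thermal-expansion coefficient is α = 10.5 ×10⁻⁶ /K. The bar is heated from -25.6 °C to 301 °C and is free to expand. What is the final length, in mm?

722.47 mm

ΔT = 301 − (-25.6) = 326.6 K.
ΔL = α·L₀·ΔT = 10.5×10⁻⁶ × 720 mm × 326.6 K = 2.47 mm.
L = L₀ + ΔL = 720 + 2.47 = 722.47 mm.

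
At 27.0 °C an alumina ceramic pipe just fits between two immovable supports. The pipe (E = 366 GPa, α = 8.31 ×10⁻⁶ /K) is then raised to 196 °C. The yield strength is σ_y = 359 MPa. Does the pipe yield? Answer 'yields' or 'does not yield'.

ΔT = 169.0 K. Constrained thermal stress σ = E·α·ΔT = 366.0×10³ MPa × 8.31×10⁻⁶ × 169.0 = 514 MPa (compressive).
Compare to σ_y = 359 MPa: σ ≥ σ_y, so it yields.

yields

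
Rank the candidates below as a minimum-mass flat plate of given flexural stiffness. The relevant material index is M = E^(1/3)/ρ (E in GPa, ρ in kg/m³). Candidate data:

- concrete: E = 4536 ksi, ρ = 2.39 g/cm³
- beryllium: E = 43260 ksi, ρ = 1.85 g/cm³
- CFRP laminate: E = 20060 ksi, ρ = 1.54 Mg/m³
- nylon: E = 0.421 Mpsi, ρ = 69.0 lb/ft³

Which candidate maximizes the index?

After converting to SI:
  concrete: E = 31.27 GPa, ρ = 2390 kg/m³
  beryllium: E = 298.3 GPa, ρ = 1850 kg/m³
  CFRP laminate: E = 138.3 GPa, ρ = 1540 kg/m³
  nylon: E = 2.903 GPa, ρ = 1105 kg/m³
  beryllium: M = 3.61×10⁻³
  CFRP laminate: M = 3.36×10⁻³
  concrete: M = 1.32×10⁻³
  nylon: M = 1.29×10⁻³
Beryllium has the largest M.

beryllium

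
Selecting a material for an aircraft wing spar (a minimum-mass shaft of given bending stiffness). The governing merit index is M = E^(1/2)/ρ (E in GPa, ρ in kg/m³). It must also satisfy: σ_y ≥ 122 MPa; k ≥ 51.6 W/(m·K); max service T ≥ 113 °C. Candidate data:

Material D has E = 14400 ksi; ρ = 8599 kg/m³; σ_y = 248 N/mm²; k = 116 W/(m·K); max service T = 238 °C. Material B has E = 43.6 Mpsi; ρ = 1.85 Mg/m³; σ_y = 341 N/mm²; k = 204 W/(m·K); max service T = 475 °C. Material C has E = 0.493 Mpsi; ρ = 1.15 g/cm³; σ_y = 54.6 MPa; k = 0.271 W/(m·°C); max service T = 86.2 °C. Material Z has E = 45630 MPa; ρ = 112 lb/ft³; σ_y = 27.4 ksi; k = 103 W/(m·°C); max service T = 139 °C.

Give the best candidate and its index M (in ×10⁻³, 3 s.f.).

material B, M = 9.37×10⁻³

Screen on constraints: σ_y ≥ 122 MPa; k ≥ 51.6 W/(m·K); max service T ≥ 113 °C. Survivors: material D, material B, material Z.
Convert each candidate to consistent units, then evaluate M:
  material D: E = 99.28 GPa, ρ = 8599 kg/m³
  material B: E = 300.6 GPa, ρ = 1850 kg/m³
  material Z: E = 45.63 GPa, ρ = 1794 kg/m³
  material B: M = 9.37×10⁻³
  material Z: M = 3.77×10⁻³
  material D: M = 1.16×10⁻³
Highest index: material B.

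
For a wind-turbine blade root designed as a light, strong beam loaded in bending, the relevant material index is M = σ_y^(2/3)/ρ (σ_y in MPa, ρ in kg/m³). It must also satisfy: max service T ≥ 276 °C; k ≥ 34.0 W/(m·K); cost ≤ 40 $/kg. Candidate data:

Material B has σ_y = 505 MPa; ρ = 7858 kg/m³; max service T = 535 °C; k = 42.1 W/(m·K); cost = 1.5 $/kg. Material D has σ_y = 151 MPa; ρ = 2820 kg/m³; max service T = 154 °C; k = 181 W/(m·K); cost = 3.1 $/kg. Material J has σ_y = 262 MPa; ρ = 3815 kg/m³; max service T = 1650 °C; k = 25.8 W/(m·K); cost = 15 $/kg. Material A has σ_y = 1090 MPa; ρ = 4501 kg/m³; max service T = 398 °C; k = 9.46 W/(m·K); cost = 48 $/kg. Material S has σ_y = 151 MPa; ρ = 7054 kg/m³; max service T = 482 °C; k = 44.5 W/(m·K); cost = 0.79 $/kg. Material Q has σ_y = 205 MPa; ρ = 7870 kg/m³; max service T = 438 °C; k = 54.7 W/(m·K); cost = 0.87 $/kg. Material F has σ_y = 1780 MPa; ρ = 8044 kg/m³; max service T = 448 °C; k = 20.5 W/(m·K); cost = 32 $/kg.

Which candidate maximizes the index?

Screen on constraints: max service T ≥ 276 °C; k ≥ 34.0 W/(m·K); cost ≤ 40 $/kg. Survivors: material B, material S, material Q.
Evaluate M for each candidate:
  material B: M = 8.07×10⁻³
  material Q: M = 4.42×10⁻³
  material S: M = 4.02×10⁻³
The maximum is for material B.

material B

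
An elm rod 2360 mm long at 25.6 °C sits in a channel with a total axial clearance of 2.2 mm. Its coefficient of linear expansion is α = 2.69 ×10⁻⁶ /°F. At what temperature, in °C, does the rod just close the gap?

α = 2.69×10⁻⁶/°F × 9/5 = 4.84×10⁻⁶/K.
α·L₀·ΔT = 2.2 mm ⇒ ΔT = 2.2 / (4.84×10⁻⁶ × 2360.0) = 192.5 K.
T = 25.6 + 192.5 = 218.1 °C.

218 °C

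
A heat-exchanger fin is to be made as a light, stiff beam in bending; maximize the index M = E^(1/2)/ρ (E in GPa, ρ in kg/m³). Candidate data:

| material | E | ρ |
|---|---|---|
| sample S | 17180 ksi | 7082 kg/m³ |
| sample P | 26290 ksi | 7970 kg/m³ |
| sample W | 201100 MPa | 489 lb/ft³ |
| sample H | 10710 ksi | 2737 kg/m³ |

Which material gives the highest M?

After converting to SI:
  sample S: E = 118.5 GPa, ρ = 7082 kg/m³
  sample P: E = 181.3 GPa, ρ = 7970 kg/m³
  sample W: E = 201.1 GPa, ρ = 7833 kg/m³
  sample H: E = 73.84 GPa, ρ = 2737 kg/m³
  sample H: M = 3.14×10⁻³
  sample W: M = 1.81×10⁻³
  sample P: M = 1.69×10⁻³
  sample S: M = 1.54×10⁻³
Sample H has the largest M.

sample H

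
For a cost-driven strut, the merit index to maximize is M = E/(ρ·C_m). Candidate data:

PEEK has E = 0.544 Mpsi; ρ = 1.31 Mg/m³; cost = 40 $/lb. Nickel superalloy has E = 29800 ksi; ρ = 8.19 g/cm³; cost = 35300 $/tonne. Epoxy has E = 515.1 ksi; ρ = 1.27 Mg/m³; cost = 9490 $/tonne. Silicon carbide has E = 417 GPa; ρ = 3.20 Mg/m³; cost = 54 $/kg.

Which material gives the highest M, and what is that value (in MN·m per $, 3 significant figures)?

Putting every candidate on a common basis:
  PEEK: E = 3.751 GPa, ρ = 1310 kg/m³, cost = 88.18 $/kg
  nickel superalloy: E = 205.5 GPa, ρ = 8190 kg/m³, cost = 35.30 $/kg
  epoxy: E = 3.551 GPa, ρ = 1270 kg/m³, cost = 9.490 $/kg
  silicon carbide: E = 417.0 GPa, ρ = 3200 kg/m³, cost = 54.00 $/kg
  silicon carbide: M = 2.41 MN·m per $
  nickel superalloy: M = 0.711 MN·m per $
  epoxy: M = 0.295 MN·m per $
  PEEK: M = 0.0325 MN·m per $
Silicon carbide has the largest M.

silicon carbide, M = 2.41 MN·m per $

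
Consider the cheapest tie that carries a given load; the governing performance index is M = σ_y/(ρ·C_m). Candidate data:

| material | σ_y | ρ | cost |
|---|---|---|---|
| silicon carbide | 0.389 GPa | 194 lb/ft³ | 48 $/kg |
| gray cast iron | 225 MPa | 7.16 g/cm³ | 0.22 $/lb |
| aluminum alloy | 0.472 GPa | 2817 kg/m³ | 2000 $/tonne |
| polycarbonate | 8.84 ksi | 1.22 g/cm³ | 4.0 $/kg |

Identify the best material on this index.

aluminum alloy

Putting every candidate on a common basis:
  silicon carbide: σ_y = 389.0 MPa, ρ = 3108 kg/m³, cost = 48.00 $/kg
  gray cast iron: σ_y = 225.0 MPa, ρ = 7160 kg/m³, cost = 0.4850 $/kg
  aluminum alloy: σ_y = 472.0 MPa, ρ = 2817 kg/m³, cost = 2.000 $/kg
  polycarbonate: σ_y = 60.95 MPa, ρ = 1220 kg/m³, cost = 4.000 $/kg
  aluminum alloy: M = 83.8 kN·m per $
  gray cast iron: M = 64.8 kN·m per $
  polycarbonate: M = 12.5 kN·m per $
  silicon carbide: M = 2.61 kN·m per $
Aluminum alloy ranks first.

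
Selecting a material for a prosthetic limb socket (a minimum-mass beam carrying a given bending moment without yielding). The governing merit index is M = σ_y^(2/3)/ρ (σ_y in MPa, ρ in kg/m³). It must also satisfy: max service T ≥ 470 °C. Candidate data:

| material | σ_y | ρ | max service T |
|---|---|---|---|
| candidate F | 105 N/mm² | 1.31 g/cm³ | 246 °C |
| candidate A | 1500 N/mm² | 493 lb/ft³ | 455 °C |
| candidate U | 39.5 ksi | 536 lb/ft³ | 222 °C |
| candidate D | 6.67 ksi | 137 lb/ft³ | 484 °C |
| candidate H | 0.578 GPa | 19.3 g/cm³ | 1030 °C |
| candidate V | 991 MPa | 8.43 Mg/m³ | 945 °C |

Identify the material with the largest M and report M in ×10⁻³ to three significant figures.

candidate V, M = 11.8×10⁻³

Screen on constraints: max service T ≥ 470 °C. Survivors: candidate D, candidate H, candidate V.
Convert each candidate to consistent units, then evaluate M:
  candidate D: σ_y = 45.99 MPa, ρ = 2195 kg/m³
  candidate H: σ_y = 578.0 MPa, ρ = 19300 kg/m³
  candidate V: σ_y = 991.0 MPa, ρ = 8430 kg/m³
  candidate V: M = 11.8×10⁻³
  candidate D: M = 5.85×10⁻³
  candidate H: M = 3.60×10⁻³
Highest index: candidate V.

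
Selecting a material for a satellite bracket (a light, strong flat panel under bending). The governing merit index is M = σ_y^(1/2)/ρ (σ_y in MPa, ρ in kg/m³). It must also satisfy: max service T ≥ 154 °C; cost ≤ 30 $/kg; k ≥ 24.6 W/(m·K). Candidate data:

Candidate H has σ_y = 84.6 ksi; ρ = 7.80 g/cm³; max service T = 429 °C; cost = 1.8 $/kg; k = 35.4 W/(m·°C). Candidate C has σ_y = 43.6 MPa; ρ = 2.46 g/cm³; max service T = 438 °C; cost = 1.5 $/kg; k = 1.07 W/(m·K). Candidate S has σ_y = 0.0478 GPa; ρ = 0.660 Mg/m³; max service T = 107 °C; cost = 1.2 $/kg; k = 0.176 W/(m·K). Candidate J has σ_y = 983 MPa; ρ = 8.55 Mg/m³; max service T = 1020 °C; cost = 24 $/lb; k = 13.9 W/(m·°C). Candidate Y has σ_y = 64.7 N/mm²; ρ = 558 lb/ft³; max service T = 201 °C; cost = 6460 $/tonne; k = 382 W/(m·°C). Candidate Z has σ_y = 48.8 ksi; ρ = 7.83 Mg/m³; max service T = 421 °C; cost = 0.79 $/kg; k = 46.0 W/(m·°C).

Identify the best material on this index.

Screen on constraints: max service T ≥ 154 °C; cost ≤ 30 $/kg; k ≥ 24.6 W/(m·K). Survivors: candidate H, candidate Y, candidate Z.
Normalizing units and computing the index:
  candidate H: σ_y = 583.3 MPa, ρ = 7800 kg/m³
  candidate Y: σ_y = 64.70 MPa, ρ = 8938 kg/m³
  candidate Z: σ_y = 336.5 MPa, ρ = 7830 kg/m³
  candidate H: M = 3.10×10⁻³
  candidate Z: M = 2.34×10⁻³
  candidate Y: M = 0.900×10⁻³
Candidate H has the largest M.

candidate H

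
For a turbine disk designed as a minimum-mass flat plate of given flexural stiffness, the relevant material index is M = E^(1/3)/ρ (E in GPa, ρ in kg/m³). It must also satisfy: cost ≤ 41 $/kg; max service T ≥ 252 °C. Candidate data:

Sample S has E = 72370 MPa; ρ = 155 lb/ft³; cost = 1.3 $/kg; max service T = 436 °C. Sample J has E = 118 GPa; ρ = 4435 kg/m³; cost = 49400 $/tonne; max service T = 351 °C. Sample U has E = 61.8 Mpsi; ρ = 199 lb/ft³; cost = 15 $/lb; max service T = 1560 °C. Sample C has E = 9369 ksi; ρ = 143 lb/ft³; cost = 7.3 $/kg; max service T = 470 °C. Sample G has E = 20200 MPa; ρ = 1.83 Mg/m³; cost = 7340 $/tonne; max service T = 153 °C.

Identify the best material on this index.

sample U

Screen on constraints: cost ≤ 41 $/kg; max service T ≥ 252 °C. Survivors: sample S, sample U, sample C.
Putting every candidate on a common basis:
  sample S: E = 72.37 GPa, ρ = 2483 kg/m³
  sample U: E = 426.1 GPa, ρ = 3188 kg/m³
  sample C: E = 64.60 GPa, ρ = 2291 kg/m³
  sample U: M = 2.36×10⁻³
  sample C: M = 1.75×10⁻³
  sample S: M = 1.68×10⁻³
Sample U has the largest M.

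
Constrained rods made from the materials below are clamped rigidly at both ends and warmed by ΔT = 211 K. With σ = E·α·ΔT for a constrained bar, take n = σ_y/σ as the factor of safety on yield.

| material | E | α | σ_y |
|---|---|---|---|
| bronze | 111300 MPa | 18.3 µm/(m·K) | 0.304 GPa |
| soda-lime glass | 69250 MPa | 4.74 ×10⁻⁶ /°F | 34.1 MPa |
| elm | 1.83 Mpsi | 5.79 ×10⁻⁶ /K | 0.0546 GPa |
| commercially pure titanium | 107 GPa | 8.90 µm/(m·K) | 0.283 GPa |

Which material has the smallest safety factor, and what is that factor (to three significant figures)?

soda-lime glass, n = 0.274

With everything in SI (GPa, ×10⁻⁶/K, MPa):
  bronze: E = 111.3, α = 18.3, σ_y = 304.0 → σ = 430 MPa, n = 0.707
  soda-lime glass: E = 69.25, α = 8.53, σ_y = 34.10 → σ = 125 MPa, n = 0.274
  elm: E = 12.62, α = 5.79, σ_y = 54.60 → σ = 15.4 MPa, n = 3.54
  commercially pure titanium: E = 107.0, α = 8.90, σ_y = 283.0 → σ = 201 MPa, n = 1.41
The minimum is soda-lime glass at n = 0.274.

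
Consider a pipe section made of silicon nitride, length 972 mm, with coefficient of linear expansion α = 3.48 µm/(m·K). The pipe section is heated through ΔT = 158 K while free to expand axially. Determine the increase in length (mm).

ΔL = α·L₀·ΔT = 3.48×10⁻⁶ × 972 mm × 158.0 K = 0.534 mm.

0.534 mm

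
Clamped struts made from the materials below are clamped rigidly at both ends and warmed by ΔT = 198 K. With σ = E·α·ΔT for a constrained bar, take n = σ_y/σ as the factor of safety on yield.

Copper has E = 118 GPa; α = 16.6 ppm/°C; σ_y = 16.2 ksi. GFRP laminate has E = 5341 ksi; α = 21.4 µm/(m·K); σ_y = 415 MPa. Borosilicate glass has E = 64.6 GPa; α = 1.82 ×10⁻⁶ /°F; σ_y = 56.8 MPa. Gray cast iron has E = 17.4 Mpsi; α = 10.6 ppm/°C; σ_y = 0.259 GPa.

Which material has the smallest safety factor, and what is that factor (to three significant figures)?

With everything in SI (GPa, ×10⁻⁶/K, MPa):
  copper: E = 118.0, α = 16.6, σ_y = 111.7 → σ = 388 MPa, n = 0.288
  GFRP laminate: E = 36.82, α = 21.4, σ_y = 415.0 → σ = 156 MPa, n = 2.66
  borosilicate glass: E = 64.60, α = 3.28, σ_y = 56.80 → σ = 41.9 MPa, n = 1.36
  gray cast iron: E = 120.0, α = 10.6, σ_y = 259.0 → σ = 252 MPa, n = 1.03
Copper has the lowest safety factor, n = 0.288.

copper, n = 0.288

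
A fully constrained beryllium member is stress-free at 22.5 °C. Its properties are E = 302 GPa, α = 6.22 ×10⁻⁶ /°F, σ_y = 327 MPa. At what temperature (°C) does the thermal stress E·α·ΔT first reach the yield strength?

α = 6.22×10⁻⁶/°F × 9/5 = 11.2×10⁻⁶/K.
E·α·ΔT = 327.0 MPa ⇒ ΔT = 327.0 / (302.0×10³ × 11.2×10⁻⁶) = 96.71 K.
T = 22.5 + 96.71 = 119.2 °C.

119 °C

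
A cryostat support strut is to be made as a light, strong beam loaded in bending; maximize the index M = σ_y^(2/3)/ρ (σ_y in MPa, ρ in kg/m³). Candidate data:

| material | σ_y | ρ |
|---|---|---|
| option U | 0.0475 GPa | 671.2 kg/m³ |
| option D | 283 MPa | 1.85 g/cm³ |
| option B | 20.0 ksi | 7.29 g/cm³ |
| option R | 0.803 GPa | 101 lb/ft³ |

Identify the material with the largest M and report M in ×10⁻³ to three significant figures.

option R, M = 53.4×10⁻³

Putting every candidate on a common basis:
  option U: σ_y = 47.50 MPa, ρ = 671.2 kg/m³
  option D: σ_y = 283.0 MPa, ρ = 1850 kg/m³
  option B: σ_y = 137.9 MPa, ρ = 7290 kg/m³
  option R: σ_y = 803.0 MPa, ρ = 1618 kg/m³
  option R: M = 53.4×10⁻³
  option D: M = 23.3×10⁻³
  option U: M = 19.5×10⁻³
  option B: M = 3.66×10⁻³
Highest index: option R.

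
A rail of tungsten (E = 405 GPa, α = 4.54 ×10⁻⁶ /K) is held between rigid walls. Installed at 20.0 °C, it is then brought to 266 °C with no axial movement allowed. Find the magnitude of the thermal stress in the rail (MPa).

452 MPa

ΔT = 246.0 K. Constrained thermal stress σ = E·α·ΔT = 405.0×10³ MPa × 4.54×10⁻⁶ × 246.0 = 452 MPa (compressive).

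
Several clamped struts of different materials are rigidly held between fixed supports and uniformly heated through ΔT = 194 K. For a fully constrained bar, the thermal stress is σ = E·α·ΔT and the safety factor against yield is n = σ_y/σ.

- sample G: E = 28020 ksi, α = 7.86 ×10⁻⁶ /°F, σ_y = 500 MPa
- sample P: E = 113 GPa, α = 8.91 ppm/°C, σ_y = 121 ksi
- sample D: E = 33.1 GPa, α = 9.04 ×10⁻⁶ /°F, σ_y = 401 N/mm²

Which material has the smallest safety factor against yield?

With everything in SI (GPa, ×10⁻⁶/K, MPa):
  sample G: E = 193.2, α = 14.1, σ_y = 500.0 → σ = 530 MPa, n = 0.943
  sample P: E = 113.0, α = 8.91, σ_y = 834.3 → σ = 195 MPa, n = 4.27
  sample D: E = 33.10, α = 16.3, σ_y = 401.0 → σ = 104 MPa, n = 3.84
Smallest n: sample G with n = 0.943.

sample G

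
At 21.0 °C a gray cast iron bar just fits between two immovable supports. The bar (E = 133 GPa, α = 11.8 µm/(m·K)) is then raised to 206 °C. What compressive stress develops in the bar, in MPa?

290 MPa

ΔT = 185.0 K. Constrained thermal stress σ = E·α·ΔT = 133.0×10³ MPa × 11.8×10⁻⁶ × 185.0 = 290 MPa (compressive).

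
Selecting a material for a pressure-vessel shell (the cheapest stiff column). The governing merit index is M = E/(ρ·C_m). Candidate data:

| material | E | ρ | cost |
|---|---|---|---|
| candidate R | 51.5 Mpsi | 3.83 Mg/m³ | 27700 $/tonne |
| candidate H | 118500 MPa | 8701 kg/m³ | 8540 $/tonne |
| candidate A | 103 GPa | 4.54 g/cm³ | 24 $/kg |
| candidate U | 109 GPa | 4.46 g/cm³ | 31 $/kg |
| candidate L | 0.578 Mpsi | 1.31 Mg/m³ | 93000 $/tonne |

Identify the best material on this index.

Normalizing units and computing the index:
  candidate R: E = 355.1 GPa, ρ = 3830 kg/m³, cost = 27.70 $/kg
  candidate H: E = 118.5 GPa, ρ = 8701 kg/m³, cost = 8.540 $/kg
  candidate A: E = 103.0 GPa, ρ = 4540 kg/m³, cost = 24.00 $/kg
  candidate U: E = 109.0 GPa, ρ = 4460 kg/m³, cost = 31.00 $/kg
  candidate L: E = 3.985 GPa, ρ = 1310 kg/m³, cost = 93.00 $/kg
  candidate R: M = 3.35 MN·m per $
  candidate H: M = 1.59 MN·m per $
  candidate A: M = 0.945 MN·m per $
  candidate U: M = 0.788 MN·m per $
  candidate L: M = 0.0327 MN·m per $
Candidate R ranks first.

candidate R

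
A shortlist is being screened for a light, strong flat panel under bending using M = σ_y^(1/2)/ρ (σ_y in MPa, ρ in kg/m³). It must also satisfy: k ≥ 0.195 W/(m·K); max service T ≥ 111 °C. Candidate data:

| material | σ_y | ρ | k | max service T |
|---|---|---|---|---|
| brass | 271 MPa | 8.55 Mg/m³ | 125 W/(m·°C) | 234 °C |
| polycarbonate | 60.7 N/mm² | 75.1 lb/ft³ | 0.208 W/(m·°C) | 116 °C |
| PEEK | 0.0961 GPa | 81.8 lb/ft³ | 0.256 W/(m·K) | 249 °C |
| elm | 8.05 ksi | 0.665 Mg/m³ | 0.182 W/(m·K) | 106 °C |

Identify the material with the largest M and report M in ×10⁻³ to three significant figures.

Screen on constraints: k ≥ 0.195 W/(m·K); max service T ≥ 111 °C. Survivors: brass, polycarbonate, PEEK.
Convert each candidate to consistent units, then evaluate M:
  brass: σ_y = 271.0 MPa, ρ = 8550 kg/m³
  polycarbonate: σ_y = 60.70 MPa, ρ = 1203 kg/m³
  PEEK: σ_y = 96.10 MPa, ρ = 1310 kg/m³
  PEEK: M = 7.48×10⁻³
  polycarbonate: M = 6.48×10⁻³
  brass: M = 1.93×10⁻³
PEEK has the largest M.

PEEK, M = 7.48×10⁻³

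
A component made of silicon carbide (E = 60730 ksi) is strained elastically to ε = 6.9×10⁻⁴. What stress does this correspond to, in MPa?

289 MPa

E = 60730 ksi = 418.7 GPa.
σ = E·ε = 418700 MPa × 6.9×10⁻⁴ = 289 MPa.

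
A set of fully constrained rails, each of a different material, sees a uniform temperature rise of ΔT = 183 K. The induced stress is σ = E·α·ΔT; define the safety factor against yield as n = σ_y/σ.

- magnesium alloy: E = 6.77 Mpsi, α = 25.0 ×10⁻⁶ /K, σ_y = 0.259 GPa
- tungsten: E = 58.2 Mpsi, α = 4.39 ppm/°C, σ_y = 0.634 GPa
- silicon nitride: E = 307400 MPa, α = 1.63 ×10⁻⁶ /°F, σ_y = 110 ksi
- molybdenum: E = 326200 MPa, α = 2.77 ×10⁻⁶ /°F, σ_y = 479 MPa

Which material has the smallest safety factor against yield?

magnesium alloy

In consistent units (E in GPa, α in ×10⁻⁶/K, σ_y in MPa):
  magnesium alloy: E = 46.68, α = 25.0, σ_y = 259.0 → σ = 214 MPa, n = 1.21
  tungsten: E = 401.3, α = 4.39, σ_y = 634.0 → σ = 322 MPa, n = 1.97
  silicon nitride: E = 307.4, α = 2.93, σ_y = 758.4 → σ = 165 MPa, n = 4.60
  molybdenum: E = 326.2, α = 4.99, σ_y = 479.0 → σ = 298 MPa, n = 1.61
The minimum is magnesium alloy at n = 1.21.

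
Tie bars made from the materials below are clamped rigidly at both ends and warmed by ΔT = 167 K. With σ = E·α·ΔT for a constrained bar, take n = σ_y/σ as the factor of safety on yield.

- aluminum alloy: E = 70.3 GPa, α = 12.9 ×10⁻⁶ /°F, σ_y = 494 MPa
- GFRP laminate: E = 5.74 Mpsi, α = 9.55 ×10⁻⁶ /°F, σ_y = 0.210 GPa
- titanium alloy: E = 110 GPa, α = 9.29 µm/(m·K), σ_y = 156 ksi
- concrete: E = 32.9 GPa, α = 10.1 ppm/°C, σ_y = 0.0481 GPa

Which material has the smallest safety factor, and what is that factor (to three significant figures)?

Converting E to GPa, α to ×10⁻⁶/K, σ_y to MPa, then σ and n for each:
  aluminum alloy: E = 70.30, α = 23.2, σ_y = 494.0 → σ = 273 MPa, n = 1.81
  GFRP laminate: E = 39.58, α = 17.2, σ_y = 210.0 → σ = 114 MPa, n = 1.85
  titanium alloy: E = 110.0, α = 9.29, σ_y = 1076 → σ = 171 MPa, n = 6.30
  concrete: E = 32.90, α = 10.1, σ_y = 48.10 → σ = 55.5 MPa, n = 0.867
The minimum is concrete at n = 0.867.

concrete, n = 0.867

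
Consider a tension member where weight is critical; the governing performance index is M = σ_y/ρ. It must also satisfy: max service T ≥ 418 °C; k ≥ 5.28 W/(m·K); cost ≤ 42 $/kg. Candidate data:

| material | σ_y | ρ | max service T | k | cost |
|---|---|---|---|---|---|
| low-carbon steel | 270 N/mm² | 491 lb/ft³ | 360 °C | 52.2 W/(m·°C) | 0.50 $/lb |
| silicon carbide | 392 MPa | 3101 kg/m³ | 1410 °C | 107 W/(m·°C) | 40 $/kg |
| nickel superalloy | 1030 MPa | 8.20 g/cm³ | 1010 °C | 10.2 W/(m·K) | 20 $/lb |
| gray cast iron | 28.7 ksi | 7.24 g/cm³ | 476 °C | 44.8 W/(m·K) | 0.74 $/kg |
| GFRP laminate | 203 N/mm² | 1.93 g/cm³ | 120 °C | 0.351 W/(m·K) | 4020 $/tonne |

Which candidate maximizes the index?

Screen on constraints: max service T ≥ 418 °C; k ≥ 5.28 W/(m·K); cost ≤ 42 $/kg. Survivors: silicon carbide, gray cast iron.
Normalizing units and computing the index:
  silicon carbide: σ_y = 392.0 MPa, ρ = 3101 kg/m³
  gray cast iron: σ_y = 197.9 MPa, ρ = 7240 kg/m³
  silicon carbide: M = 126 kN·m/kg
  gray cast iron: M = 27.3 kN·m/kg
Highest index: silicon carbide.

silicon carbide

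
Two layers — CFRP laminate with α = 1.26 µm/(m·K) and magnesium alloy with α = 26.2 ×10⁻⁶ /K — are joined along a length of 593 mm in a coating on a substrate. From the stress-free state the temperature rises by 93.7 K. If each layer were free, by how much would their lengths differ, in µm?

1390 µm

Δα = |1.26 − 26.2|×10⁻⁶/K = 24.9×10⁻⁶/K.
ΔL_mismatch = Δα·L·ΔT = 24.9×10⁻⁶ × 593.0 mm × 93.7 K = 1390 µm.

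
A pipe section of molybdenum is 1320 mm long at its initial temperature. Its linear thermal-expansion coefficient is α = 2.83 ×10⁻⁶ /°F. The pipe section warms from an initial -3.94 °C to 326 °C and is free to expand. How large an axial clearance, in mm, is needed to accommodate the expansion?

2.22 mm

Convert α: 2.83×10⁻⁶/°F × (9/5) = 5.09×10⁻⁶/K.
ΔT = 326 − (-3.94) = 329.9 K.
ΔL = α·L₀·ΔT = 5.09×10⁻⁶ × 1320 mm × 329.9 K = 2.22 mm.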